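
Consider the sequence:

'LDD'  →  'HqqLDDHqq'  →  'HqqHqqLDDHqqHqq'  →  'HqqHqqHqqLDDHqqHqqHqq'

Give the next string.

s(k+1) = Hqq·s(k)·Hqq, so each term gains Hqq as a prefix and Hqq as a suffix.
One more step from HqqHqqHqqLDDHqqHqqHqq gives the answer.

HqqHqqHqqHqqLDDHqqHqqHqqHqq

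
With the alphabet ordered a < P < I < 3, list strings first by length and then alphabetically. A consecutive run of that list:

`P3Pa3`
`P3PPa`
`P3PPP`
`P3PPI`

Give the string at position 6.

Continuing the enumeration 2 steps past P3PPI: P3PPI → P3PP3 → (answer).

P3PIa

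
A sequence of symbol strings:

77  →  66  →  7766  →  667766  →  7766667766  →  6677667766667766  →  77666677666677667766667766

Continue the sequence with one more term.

Each term (from the third on) is the two preceding terms concatenated in order: term 3 = 77·66 = 7766.
So term 8 is 6677667766667766·77666677666677667766667766.

667766776666776677666677666677667766667766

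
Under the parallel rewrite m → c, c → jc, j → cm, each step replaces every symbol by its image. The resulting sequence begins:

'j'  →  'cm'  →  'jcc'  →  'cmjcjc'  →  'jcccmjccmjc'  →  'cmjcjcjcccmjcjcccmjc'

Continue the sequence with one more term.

jcccmjccmjccmjcjcjcccmjccmjcjcjcccmjc

Replace each of the 20 characters of cmjcjcjcccmjcjcccmjc in place — jc c cm jc cm jc cm jc jc jc c cm jc cm jc jc jc c cm jc — and concatenate.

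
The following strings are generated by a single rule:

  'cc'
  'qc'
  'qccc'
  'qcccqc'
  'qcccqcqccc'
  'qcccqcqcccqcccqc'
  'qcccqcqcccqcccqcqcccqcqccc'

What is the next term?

qcccqcqcccqcccqcqcccqcqcccqcccqcqcccqcccqc

From term 3 onward, concatenate the last term with the second-to-last: qc·cc = qccc, qccc·qc = qcccqc, …
So term 8 is qcccqcqcccqcccqcqcccqcqccc·qcccqcqcccqcccqc.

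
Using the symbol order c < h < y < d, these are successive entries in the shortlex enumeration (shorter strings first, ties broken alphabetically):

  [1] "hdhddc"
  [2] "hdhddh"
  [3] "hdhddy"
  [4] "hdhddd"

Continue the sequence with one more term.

hdyccc

The successor of hdhddd increments the rightmost position that isn't already d and resets every position after it to c.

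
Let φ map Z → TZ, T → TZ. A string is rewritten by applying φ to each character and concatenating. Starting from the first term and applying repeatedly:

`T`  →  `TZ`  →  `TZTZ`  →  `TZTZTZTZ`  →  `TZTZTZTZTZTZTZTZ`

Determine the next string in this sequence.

φ(TZTZTZTZTZTZTZTZ) expands symbol-by-symbol to TZ TZ TZ TZ TZ TZ TZ TZ TZ TZ TZ TZ TZ TZ TZ TZ; joining the 16 pieces gives the next term.

TZTZTZTZTZTZTZTZTZTZTZTZTZTZTZTZ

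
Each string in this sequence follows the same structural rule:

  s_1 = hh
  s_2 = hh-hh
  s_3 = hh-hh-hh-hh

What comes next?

s(k+1) = s(k)·-·s(k) — each term doubles the last with '-' between the halves.
Doubling hh-hh-hh-hh with '-' between the halves:

hh-hh-hh-hh-hh-hh-hh-hh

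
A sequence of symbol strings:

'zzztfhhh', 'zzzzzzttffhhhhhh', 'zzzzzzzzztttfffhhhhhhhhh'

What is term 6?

zzzzzzzzzzzzzzzzzzttttttffffffhhhhhhhhhhhhhhhhhh

Reading off run lengths: z runs 3, 6, 9; t runs 1, 2, 3; f runs 1, 2, 3; h runs 3, 6, 9 — each is linear in n (n = 1, 2, …).
For term 6, n = 6, so the run lengths are 18, 6, 6, 18.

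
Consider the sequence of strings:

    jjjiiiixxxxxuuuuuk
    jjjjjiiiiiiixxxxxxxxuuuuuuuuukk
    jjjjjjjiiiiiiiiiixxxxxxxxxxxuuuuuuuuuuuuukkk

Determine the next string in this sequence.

jjjjjjjjjiiiiiiiiiiiiixxxxxxxxxxxxxxuuuuuuuuuuuuuuuuukkkk

Reading off run lengths: j runs 3, 5, 7; i runs 4, 7, 10; x runs 5, 8, 11; u runs 5, 9, 13; k runs 1, 2, 3 — each is linear in n (n = 1, 2, …).
For the next term, n = 4, so the run lengths are 9, 13, 14, 17, 4.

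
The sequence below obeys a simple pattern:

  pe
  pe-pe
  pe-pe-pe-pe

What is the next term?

s(k+1) = s(k)·-·s(k) — each term doubles the last with '-' between the halves.
One more doubling of pe-pe-pe-pe gives the answer.

pe-pe-pe-pe-pe-pe-pe-pe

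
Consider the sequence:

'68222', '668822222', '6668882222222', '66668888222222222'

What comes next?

Term n consists of n 6's, followed by n 8's, followed by 2n+1 2's (n = 1, 2, …).
Setting n = 5 gives 5, 5, 11 characters in each block.

666668888822222222222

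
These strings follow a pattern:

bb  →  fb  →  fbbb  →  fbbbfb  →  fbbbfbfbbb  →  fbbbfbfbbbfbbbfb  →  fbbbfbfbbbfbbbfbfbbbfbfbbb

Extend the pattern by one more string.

fbbbfbfbbbfbbbfbfbbbfbfbbbfbbbfbfbbbfbbbfb

From term 3 onward, concatenate the last term with the second-to-last: fb·bb = fbbb, fbbb·fb = fbbbfb, …
Continuing: fbbbfbfbbbfbbbfbfbbbfbfbbb · fbbbfbfbbbfbbbfb gives term 8.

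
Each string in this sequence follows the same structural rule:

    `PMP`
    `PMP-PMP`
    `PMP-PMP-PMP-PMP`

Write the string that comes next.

Every step duplicates the string with '-' between the halves.
Doubling PMP-PMP-PMP-PMP with '-' between the halves:

PMP-PMP-PMP-PMP-PMP-PMP-PMP-PMP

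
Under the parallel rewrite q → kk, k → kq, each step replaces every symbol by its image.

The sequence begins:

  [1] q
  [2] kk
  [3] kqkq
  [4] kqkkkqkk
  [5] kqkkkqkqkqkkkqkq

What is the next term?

Rewriting the 16 symbols of kqkkkqkqkqkkkqkq one by one yields kq kk kq kq kq kk kq kk kq kk kq kq kq kk kq kk; concatenated:

kqkkkqkqkqkkkqkkkqkkkqkqkqkkkqkk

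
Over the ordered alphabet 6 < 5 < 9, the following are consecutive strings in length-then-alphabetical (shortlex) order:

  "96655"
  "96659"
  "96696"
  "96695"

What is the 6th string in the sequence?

Stepping forward 2 times from 96695: 96695 → 96699, then the target.

96566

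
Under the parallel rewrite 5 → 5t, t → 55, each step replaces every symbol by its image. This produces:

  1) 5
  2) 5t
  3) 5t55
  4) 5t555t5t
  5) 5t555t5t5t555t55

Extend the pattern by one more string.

Applying the rule to each of the 16 symbols of 5t555t5t5t555t55 gives the pieces 5t 55 5t 5t 5t 55 5t 55 5t 55 5t 5t 5t 55 5t 5t, which concatenate to the answer.

5t555t5t5t555t555t555t5t5t555t5t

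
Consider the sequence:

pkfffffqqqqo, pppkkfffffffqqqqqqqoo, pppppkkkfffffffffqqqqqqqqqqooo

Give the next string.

pppppppkkkkfffffffffffqqqqqqqqqqqqqoooo

Each string has the form p^{2n-1} k^{n} f^{2n+3} q^{3n+1} o^{n} (n = 1, 2, …).
For the next term, n = 4, so the run lengths are 7, 4, 11, 13, 4.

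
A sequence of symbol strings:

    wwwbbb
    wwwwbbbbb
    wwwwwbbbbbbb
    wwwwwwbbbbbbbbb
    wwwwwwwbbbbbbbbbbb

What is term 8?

wwwwwwwwwwbbbbbbbbbbbbbbbbb

Term n consists of n+1 w's, followed by 2n-1 b's, where the shown terms are n = 2, 3, 4, 5, 6.
Setting n = 9 gives 10, 17 characters in each block.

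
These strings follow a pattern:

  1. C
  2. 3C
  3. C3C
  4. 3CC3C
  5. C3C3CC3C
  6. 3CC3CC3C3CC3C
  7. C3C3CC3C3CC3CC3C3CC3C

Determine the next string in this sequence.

From term 3 onward, concatenate the second-to-last term with the last: C·3C = C3C, 3C·C3C = 3CC3C, …
Continuing: 3CC3CC3C3CC3C · C3C3CC3C3CC3CC3C3CC3C gives term 8.

3CC3CC3C3CC3CC3C3CC3C3CC3CC3C3CC3C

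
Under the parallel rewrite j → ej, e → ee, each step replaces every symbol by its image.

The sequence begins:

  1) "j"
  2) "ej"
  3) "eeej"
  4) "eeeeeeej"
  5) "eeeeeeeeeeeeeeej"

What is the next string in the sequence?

eeeeeeeeeeeeeeeeeeeeeeeeeeeeeeej

Replace each of the 16 characters of eeeeeeeeeeeeeeej in place — ee ee ee ee ee ee ee ee ee ee ee ee ee ee ee ej — and concatenate.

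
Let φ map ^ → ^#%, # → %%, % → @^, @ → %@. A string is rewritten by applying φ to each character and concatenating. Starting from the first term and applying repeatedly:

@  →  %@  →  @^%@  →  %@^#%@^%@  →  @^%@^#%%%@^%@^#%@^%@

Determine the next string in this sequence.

%@^#%@^%@^#%%%@^@^@^%@^#%@^%@^#%%%@^%@^#%@^%@

Applying the rule to each of the 20 symbols of @^%@^#%%%@^%@^#%@^%@ gives the pieces %@ ^#% @^ %@ ^#% %% @^ @^ @^ %@ ^#% @^ %@ ^#% %% @^ %@ ^#% @^ %@, which concatenate to the answer.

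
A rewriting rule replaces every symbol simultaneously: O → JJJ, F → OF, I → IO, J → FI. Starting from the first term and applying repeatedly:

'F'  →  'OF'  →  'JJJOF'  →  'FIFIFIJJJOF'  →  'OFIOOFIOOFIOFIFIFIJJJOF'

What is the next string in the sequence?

φ(OFIOOFIOOFIOFIFIFIJJJOF) expands symbol-by-symbol to JJJ OF IO JJJ JJJ OF IO JJJ JJJ OF IO JJJ OF IO OF IO OF IO FI FI FI JJJ OF; joining the 23 pieces gives the next term.

JJJOFIOJJJJJJOFIOJJJJJJOFIOJJJOFIOOFIOOFIOFIFIFIJJJOF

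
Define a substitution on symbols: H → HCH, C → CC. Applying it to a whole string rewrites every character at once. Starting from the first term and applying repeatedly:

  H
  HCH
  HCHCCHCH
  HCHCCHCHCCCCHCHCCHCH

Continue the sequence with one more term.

Applying the rule to each of the 20 symbols of HCHCCHCHCCCCHCHCCHCH gives the pieces HCH CC HCH CC CC HCH CC HCH CC CC CC CC HCH CC HCH CC CC HCH CC HCH, which concatenate to the answer.

HCHCCHCHCCCCHCHCCHCHCCCCCCCCHCHCCHCHCCCCHCHCCHCH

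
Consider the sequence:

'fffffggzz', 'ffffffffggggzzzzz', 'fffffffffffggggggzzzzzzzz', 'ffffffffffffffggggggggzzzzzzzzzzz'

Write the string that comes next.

fffffffffffffffffggggggggggzzzzzzzzzzzzzz

The n-th term is 3n+2 f's then 2n g's then 3n-1 z's (n = 1, 2, …).
For the next term, n = 5, so the run lengths are 17, 10, 14.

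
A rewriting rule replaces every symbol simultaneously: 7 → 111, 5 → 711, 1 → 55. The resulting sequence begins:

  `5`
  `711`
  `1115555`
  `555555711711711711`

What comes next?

7117117117117117111115555111555511155551115555

Replace each of the 18 characters of 555555711711711711 in place — 711 711 711 711 711 711 111 55 55 111 55 55 111 55 55 111 55 55 — and concatenate.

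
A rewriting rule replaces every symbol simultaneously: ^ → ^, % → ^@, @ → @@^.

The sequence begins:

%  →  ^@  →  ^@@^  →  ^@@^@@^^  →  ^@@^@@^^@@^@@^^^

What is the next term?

φ(^@@^@@^^@@^@@^^^) expands symbol-by-symbol to ^ @@^ @@^ ^ @@^ @@^ ^ ^ @@^ @@^ ^ @@^ @@^ ^ ^ ^; joining the 16 pieces gives the next term.

^@@^@@^^@@^@@^^^@@^@@^^@@^@@^^^^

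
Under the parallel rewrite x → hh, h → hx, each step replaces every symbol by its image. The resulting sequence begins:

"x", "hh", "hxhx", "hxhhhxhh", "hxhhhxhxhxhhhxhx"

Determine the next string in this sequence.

Rewriting the 16 symbols of hxhhhxhxhxhhhxhx one by one yields hx hh hx hx hx hh hx hh hx hh hx hx hx hh hx hh; concatenated:

hxhhhxhxhxhhhxhhhxhhhxhxhxhhhxhh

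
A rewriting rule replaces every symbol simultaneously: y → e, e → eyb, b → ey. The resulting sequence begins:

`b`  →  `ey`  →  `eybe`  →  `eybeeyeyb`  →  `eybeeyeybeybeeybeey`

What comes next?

φ(eybeeyeybeybeeybeey) expands symbol-by-symbol to eyb e ey eyb eyb e eyb e ey eyb e ey eyb eyb e ey eyb eyb e; joining the 19 pieces gives the next term.

eybeeyeybeybeeybeeyeybeeyeybeybeeyeybeybe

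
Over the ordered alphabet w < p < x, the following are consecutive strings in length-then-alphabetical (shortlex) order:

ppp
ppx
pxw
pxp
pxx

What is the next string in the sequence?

xww

The successor of pxx increments the rightmost position that isn't already x and resets every position after it to w.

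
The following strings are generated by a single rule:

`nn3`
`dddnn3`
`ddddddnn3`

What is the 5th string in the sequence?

ddddddddddddnn3

Every step adds ddd at the front: s(k+1) = ddd·s(k).
From ddddddnn3, 2 further steps: ddddddnn3 → dddddddddnn3 → (answer).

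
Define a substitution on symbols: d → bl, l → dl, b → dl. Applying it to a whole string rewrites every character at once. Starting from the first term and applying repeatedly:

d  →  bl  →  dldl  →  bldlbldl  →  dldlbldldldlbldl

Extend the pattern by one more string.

φ(dldlbldldldlbldl) expands symbol-by-symbol to bl dl bl dl dl dl bl dl bl dl bl dl dl dl bl dl; joining the 16 pieces gives the next term.

bldlbldldldlbldlbldlbldldldlbldl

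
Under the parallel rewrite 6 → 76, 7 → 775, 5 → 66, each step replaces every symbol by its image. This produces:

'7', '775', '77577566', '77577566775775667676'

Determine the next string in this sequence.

Rewriting the 20 symbols of 77577566775775667676 one by one yields 775 775 66 775 775 66 76 76 775 775 66 775 775 66 76 76 775 76 775 76; concatenated:

77577566775775667676775775667757756676767757677576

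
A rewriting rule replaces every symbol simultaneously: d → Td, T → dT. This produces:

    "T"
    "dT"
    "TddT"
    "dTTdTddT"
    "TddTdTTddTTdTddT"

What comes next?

φ(TddTdTTddTTdTddT) expands symbol-by-symbol to dT Td Td dT Td dT dT Td Td dT dT Td dT Td Td dT; joining the 16 pieces gives the next term.

dTTdTddTTddTdTTdTddTdTTddTTdTddT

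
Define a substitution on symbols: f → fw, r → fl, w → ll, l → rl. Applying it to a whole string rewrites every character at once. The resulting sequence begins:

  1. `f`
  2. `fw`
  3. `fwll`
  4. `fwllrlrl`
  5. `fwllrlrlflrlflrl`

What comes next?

φ(fwllrlrlflrlflrl) expands symbol-by-symbol to fw ll rl rl fl rl fl rl fw rl fl rl fw rl fl rl; joining the 16 pieces gives the next term.

fwllrlrlflrlflrlfwrlflrlfwrlflrl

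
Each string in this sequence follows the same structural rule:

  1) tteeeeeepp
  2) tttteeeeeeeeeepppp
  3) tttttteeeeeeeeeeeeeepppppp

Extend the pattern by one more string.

Reading off run lengths: t runs 2, 4, 6; e runs 6, 10, 14; p runs 2, 4, 6 — each is linear in n (n = 1, 2, …).
For the next term, n = 4, so the run lengths are 8, 18, 8.

tttttttteeeeeeeeeeeeeeeeeepppppppp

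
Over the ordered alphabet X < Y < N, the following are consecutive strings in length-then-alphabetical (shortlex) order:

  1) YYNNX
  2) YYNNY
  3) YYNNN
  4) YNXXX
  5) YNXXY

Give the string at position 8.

YNXYY

Continuing the enumeration 3 steps past YNXXY: YNXXY → YNXXN → YNXYX → (answer).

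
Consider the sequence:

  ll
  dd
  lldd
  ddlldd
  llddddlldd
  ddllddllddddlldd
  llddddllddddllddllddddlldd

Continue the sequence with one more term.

Each term (from the third on) is the two preceding terms concatenated in order: term 3 = ll·dd = lldd.
The next term joins ddllddllddddlldd and llddddllddddllddllddddlldd.

ddllddllddddllddllddddllddddllddllddddlldd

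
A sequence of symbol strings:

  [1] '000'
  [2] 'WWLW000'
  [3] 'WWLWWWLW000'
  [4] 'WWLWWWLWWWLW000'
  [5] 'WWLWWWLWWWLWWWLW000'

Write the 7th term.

Every step adds WWLW at the front: s(k+1) = WWLW·s(k).
From WWLWWWLWWWLWWWLW000, 2 further steps: WWLWWWLWWWLWWWLW000 → WWLWWWLWWWLWWWLWWWLW000 → (answer).

WWLWWWLWWWLWWWLWWWLWWWLW000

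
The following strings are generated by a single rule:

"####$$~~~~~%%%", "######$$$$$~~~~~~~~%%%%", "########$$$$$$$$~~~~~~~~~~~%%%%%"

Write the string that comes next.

The n-th term is 2n+2 #'s then 3n-1 $'s then 3n+2 ~'s then n+2 %'s (n = 1, 2, …).
Setting n = 4 gives 10, 11, 14, 6 characters in each block.

##########$$$$$$$$$$$~~~~~~~~~~~~~~%%%%%%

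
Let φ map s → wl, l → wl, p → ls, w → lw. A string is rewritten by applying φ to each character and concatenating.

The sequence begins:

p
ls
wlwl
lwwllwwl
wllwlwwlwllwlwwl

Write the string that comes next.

lwwlwllwwllwlwwllwwlwllwwllwlwwl

Applying the rule to each of the 16 symbols of wllwlwwlwllwlwwl gives the pieces lw wl wl lw wl lw lw wl lw wl wl lw wl lw lw wl, which concatenate to the answer.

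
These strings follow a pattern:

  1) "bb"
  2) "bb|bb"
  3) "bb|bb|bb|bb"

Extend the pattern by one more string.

Every step duplicates the string with '|' between the halves.
Doubling bb|bb|bb|bb with '|' between the halves:

bb|bb|bb|bb|bb|bb|bb|bb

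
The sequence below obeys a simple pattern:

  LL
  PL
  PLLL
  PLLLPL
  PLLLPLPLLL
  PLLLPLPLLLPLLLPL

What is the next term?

From term 3 onward, concatenate the last term with the second-to-last: PL·LL = PLLL, PLLL·PL = PLLLPL, …
The next term joins PLLLPLPLLLPLLLPL and PLLLPLPLLL.

PLLLPLPLLLPLLLPLPLLLPLPLLL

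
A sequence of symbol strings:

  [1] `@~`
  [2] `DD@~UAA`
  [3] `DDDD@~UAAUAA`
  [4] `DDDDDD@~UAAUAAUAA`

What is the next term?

DDDDDDDD@~UAAUAAUAAUAA

Every step adds DD to the front and UAA to the end of the previous string.
One more step from DDDDDD@~UAAUAAUAA gives the answer.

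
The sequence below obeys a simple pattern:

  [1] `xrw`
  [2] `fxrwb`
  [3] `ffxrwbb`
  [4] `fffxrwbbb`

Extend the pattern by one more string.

Every step adds f to the front and b to the end of the previous string.
Applying this once more to fffxrwbbb:

ffffxrwbbbb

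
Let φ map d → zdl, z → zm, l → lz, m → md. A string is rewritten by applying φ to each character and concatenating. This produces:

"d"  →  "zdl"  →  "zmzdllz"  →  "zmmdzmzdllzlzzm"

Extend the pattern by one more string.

Rewriting the 15 symbols of zmmdzmzdllzlzzm one by one yields zm md md zdl zm md zm zdl lz lz zm lz zm zm md; concatenated:

zmmdmdzdlzmmdzmzdllzlzzmlzzmzmmd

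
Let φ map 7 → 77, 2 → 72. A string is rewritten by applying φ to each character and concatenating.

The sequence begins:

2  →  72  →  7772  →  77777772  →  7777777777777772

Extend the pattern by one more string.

Replace each of the 16 characters of 7777777777777772 in place — 77 77 77 77 77 77 77 77 77 77 77 77 77 77 77 72 — and concatenate.

77777777777777777777777777777772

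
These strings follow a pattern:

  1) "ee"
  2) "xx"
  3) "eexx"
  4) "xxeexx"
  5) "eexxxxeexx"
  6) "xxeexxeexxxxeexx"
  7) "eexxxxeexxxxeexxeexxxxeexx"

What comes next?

This is a Fibonacci-style word recurrence s(k) = s(k−2)·s(k−1): e.g. ee·xx = eexx.
Continuing: xxeexxeexxxxeexx · eexxxxeexxxxeexxeexxxxeexx gives term 8.

xxeexxeexxxxeexxeexxxxeexxxxeexxeexxxxeexx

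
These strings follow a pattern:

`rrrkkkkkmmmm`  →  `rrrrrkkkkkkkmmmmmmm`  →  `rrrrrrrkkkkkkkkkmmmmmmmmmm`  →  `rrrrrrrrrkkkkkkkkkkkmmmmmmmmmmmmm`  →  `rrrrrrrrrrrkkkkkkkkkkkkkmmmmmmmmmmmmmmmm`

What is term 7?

Reading off run lengths: r runs 3, 5, 7, 9, 11; k runs 5, 7, 9, 11, 13; m runs 4, 7, 10, 13, 16 — each is linear in n, where the shown terms are n = 2, 3, 4, 5, 6.
Setting n = 8 gives 15, 17, 22 characters in each block.

rrrrrrrrrrrrrrrkkkkkkkkkkkkkkkkkmmmmmmmmmmmmmmmmmmmmmm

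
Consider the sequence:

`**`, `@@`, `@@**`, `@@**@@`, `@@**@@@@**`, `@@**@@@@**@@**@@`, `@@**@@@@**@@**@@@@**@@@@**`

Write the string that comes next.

@@**@@@@**@@**@@@@**@@@@**@@**@@@@**@@**@@

Each term (from the third on) is the previous term followed by the one before it: term 3 = @@·** = @@**.
So term 8 is @@**@@@@**@@**@@@@**@@@@**·@@**@@@@**@@**@@.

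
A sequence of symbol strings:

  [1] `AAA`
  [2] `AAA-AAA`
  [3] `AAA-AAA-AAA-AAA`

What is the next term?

s(k+1) = s(k)·-·s(k) — each term doubles the last with '-' between the halves.
Doubling AAA-AAA-AAA-AAA with '-' between the halves:

AAA-AAA-AAA-AAA-AAA-AAA-AAA-AAA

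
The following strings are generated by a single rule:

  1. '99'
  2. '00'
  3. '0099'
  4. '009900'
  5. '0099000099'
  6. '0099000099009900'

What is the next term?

This is a Fibonacci-style word recurrence s(k) = s(k−1)·s(k−2): e.g. 00·99 = 0099.
The next term joins 0099000099009900 and 0099000099.

00990000990099000099000099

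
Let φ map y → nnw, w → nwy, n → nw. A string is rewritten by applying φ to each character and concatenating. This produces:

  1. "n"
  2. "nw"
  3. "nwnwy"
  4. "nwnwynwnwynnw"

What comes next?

Applying the rule to each of the 13 symbols of nwnwynwnwynnw gives the pieces nw nwy nw nwy nnw nw nwy nw nwy nnw nw nw nwy, which concatenate to the answer.

nwnwynwnwynnwnwnwynwnwynnwnwnwnwy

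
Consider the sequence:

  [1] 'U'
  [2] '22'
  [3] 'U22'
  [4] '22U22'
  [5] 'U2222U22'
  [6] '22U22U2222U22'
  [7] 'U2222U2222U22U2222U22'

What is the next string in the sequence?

Each term (from the third on) is the two preceding terms concatenated in order: term 3 = U·22 = U22.
So term 8 is 22U22U2222U22·U2222U2222U22U2222U22.

22U22U2222U22U2222U2222U22U2222U22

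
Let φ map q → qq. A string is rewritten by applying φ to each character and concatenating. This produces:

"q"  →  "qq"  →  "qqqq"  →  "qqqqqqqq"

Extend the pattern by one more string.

Expanding qqqqqqqq: q→qq, q→qq, q→qq, q→qq, q→qq, q→qq, q→qq, q→qq. Concatenated: qq qq qq qq qq qq qq qq.

qqqqqqqqqqqqqqqq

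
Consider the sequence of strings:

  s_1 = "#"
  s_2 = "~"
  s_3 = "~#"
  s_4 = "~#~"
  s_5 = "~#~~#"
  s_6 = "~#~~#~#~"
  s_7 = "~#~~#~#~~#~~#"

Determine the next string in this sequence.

~#~~#~#~~#~~#~#~~#~#~

This is a Fibonacci-style word recurrence s(k) = s(k−1)·s(k−2): e.g. ~·# = ~#.
The next term joins ~#~~#~#~~#~~# and ~#~~#~#~.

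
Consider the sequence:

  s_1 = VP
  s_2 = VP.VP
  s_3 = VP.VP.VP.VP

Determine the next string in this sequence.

s(k+1) = s(k)·.·s(k) — each term doubles the last with '.' between the halves.
One more doubling of VP.VP.VP.VP gives the answer.

VP.VP.VP.VP.VP.VP.VP.VP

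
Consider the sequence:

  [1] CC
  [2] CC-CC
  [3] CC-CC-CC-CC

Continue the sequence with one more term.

s(k+1) = s(k)·-·s(k) — each term doubles the last with '-' between the halves.
Doubling CC-CC-CC-CC with '-' between the halves:

CC-CC-CC-CC-CC-CC-CC-CC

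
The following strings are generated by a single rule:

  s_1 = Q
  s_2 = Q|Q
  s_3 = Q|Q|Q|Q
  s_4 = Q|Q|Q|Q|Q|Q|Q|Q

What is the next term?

Q|Q|Q|Q|Q|Q|Q|Q|Q|Q|Q|Q|Q|Q|Q|Q

Every step duplicates the string with '|' between the halves.
So the next term is two copies of Q|Q|Q|Q|Q|Q|Q|Q with '|' between the halves.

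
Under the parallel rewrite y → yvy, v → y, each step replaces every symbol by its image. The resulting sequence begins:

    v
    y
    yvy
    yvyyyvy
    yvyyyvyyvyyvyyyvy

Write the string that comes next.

Applying the rule to each of the 17 symbols of yvyyyvyyvyyvyyyvy gives the pieces yvy y yvy yvy yvy y yvy yvy y yvy yvy y yvy yvy yvy y yvy, which concatenate to the answer.

yvyyyvyyvyyvyyyvyyvyyyvyyvyyyvyyvyyvyyyvy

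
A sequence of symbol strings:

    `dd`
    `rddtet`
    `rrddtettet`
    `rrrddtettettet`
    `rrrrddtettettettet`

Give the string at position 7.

rrrrrrddtettettettettettet

s(k+1) = r·s(k)·tet, so each term gains r as a prefix and tet as a suffix.
From rrrrddtettettettet, 2 further steps: rrrrddtettettettet → rrrrrddtettettettettet → (answer).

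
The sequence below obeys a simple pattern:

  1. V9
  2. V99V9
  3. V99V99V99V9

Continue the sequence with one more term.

V99V99V99V99V99V99V99V9

Each string is two copies of the previous one joined by '9'.
One more doubling of V99V99V99V9 gives the answer.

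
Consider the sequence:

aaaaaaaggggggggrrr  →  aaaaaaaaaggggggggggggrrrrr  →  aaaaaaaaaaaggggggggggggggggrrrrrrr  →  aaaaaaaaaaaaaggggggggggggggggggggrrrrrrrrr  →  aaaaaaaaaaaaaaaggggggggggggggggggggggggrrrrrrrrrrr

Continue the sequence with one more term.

aaaaaaaaaaaaaaaaaggggggggggggggggggggggggggggrrrrrrrrrrrrr

Reading off run lengths: a runs 7, 9, 11, 13, 15; g runs 8, 12, 16, 20, 24; r runs 3, 5, 7, 9, 11 — each is linear in n, where the shown terms are n = 2, 3, 4, 5, 6.
For the next term, n = 7, so the run lengths are 17, 28, 13.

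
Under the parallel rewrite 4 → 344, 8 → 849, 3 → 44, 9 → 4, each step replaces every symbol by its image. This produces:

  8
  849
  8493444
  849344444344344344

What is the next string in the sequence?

Rewriting the 18 symbols of 849344444344344344 one by one yields 849 344 4 44 344 344 344 344 344 44 344 344 44 344 344 44 344 344; concatenated:

849344444344344344344344443443444434434444344344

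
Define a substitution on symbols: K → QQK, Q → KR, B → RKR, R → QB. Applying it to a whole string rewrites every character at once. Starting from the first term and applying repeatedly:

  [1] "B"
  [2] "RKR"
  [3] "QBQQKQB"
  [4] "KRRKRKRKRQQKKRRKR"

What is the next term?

Rewriting the 17 symbols of KRRKRKRKRQQKKRRKR one by one yields QQK QB QB QQK QB QQK QB QQK QB KR KR QQK QQK QB QB QQK QB; concatenated:

QQKQBQBQQKQBQQKQBQQKQBKRKRQQKQQKQBQBQQKQB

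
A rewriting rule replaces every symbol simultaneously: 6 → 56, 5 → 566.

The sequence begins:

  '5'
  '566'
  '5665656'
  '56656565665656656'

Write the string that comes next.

56656565665656656566565656656566565656656

Replace each of the 17 characters of 56656565665656656 in place — 566 56 56 566 56 566 56 566 56 56 566 56 566 56 56 566 56 — and concatenate.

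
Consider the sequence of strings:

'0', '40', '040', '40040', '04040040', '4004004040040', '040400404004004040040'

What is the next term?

Each term (from the third on) is the two preceding terms concatenated in order: term 3 = 0·40 = 040.
Continuing: 4004004040040 · 040400404004004040040 gives term 8.

4004004040040040400404004004040040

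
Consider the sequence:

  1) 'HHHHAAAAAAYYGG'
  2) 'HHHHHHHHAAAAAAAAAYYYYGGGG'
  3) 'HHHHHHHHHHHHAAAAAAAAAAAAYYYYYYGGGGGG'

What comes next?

Reading off run lengths: H runs 4, 8, 12; A runs 6, 9, 12; Y runs 2, 4, 6; G runs 2, 4, 6 — each is linear in n (n = 1, 2, …).
For the next term, n = 4, so the run lengths are 16, 15, 8, 8.

HHHHHHHHHHHHHHHHAAAAAAAAAAAAAAAYYYYYYYYGGGGGGGG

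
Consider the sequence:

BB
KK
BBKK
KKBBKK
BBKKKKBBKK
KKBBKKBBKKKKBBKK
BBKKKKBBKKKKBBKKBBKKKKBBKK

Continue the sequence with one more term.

From term 3 onward, concatenate the second-to-last term with the last: BB·KK = BBKK, KK·BBKK = KKBBKK, …
So term 8 is KKBBKKBBKKKKBBKK·BBKKKKBBKKKKBBKKBBKKKKBBKK.

KKBBKKBBKKKKBBKKBBKKKKBBKKKKBBKKBBKKKKBBKK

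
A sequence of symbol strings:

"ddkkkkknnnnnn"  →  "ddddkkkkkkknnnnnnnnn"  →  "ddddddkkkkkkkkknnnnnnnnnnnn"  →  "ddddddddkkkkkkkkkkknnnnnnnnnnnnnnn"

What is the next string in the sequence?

Reading off run lengths: d runs 2, 4, 6, 8; k runs 5, 7, 9, 11; n runs 6, 9, 12, 15 — each is linear in n (n = 1, 2, …).
Setting n = 5 gives 10, 13, 18 characters in each block.

ddddddddddkkkkkkkkkkkkknnnnnnnnnnnnnnnnnn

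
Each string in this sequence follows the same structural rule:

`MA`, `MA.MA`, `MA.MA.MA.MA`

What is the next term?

s(k+1) = s(k)·.·s(k) — each term doubles the last with '.' between the halves.
So the next term is two copies of MA.MA.MA.MA with '.' between the halves.

MA.MA.MA.MA.MA.MA.MA.MA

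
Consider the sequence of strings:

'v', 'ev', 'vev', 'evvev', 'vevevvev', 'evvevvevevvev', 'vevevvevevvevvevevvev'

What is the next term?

evvevvevevvevvevevvevevvevvevevvev

From term 3 onward, concatenate the second-to-last term with the last: v·ev = vev, ev·vev = evvev, …
So term 8 is evvevvevevvev·vevevvevevvevvevevvev.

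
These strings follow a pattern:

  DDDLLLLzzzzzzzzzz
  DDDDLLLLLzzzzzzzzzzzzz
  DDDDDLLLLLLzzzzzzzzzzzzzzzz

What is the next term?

Each string has the form D^{n} L^{n+1} z^{3n+1}, where the shown terms are n = 3, 4, 5.
At n = 6 the blocks have lengths 6, 7, 19.

DDDDDDLLLLLLLzzzzzzzzzzzzzzzzzzz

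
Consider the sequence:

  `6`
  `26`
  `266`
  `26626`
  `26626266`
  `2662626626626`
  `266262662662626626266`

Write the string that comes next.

2662626626626266262662662626626626

From term 3 onward, concatenate the last term with the second-to-last: 26·6 = 266, 266·26 = 26626, …
So term 8 is 266262662662626626266·2662626626626.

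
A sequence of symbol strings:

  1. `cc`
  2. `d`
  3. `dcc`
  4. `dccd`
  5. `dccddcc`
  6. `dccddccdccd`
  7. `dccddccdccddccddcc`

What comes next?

dccddccdccddccddccdccddccdccd

This is a Fibonacci-style word recurrence s(k) = s(k−1)·s(k−2): e.g. d·cc = dcc.
So term 8 is dccddccdccddccddcc·dccddccdccd.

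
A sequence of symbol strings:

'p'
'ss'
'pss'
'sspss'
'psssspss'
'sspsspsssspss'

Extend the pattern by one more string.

psssspsssspsspsssspss

Each term (from the third on) is the two preceding terms concatenated in order: term 3 = p·ss = pss.
The next term joins psssspss and sspsspsssspss.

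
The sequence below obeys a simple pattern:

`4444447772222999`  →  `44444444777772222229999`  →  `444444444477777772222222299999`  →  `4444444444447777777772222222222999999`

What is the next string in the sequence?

44444444444444777777777772222222222229999999

Each string has the form 4^{2n+2} 7^{2n-1} 2^{2n} 9^{n+1}, where the shown terms are n = 2, 3, 4, 5.
At n = 6 the blocks have lengths 14, 11, 12, 7.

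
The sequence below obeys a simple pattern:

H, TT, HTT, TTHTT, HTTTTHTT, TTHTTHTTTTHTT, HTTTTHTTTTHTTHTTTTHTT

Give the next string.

TTHTTHTTTTHTTHTTTTHTTTTHTTHTTTTHTT

From term 3 onward, concatenate the second-to-last term with the last: H·TT = HTT, TT·HTT = TTHTT, …
So term 8 is TTHTTHTTTTHTT·HTTTTHTTTTHTTHTTTTHTT.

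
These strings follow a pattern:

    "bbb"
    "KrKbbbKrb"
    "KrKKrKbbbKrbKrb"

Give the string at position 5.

KrKKrKKrKKrKbbbKrbKrbKrbKrb

Each term wraps the previous one in KrK on the left and Krb on the right.
From KrKKrKbbbKrbKrb, 2 further steps: KrKKrKbbbKrbKrb → KrKKrKKrKbbbKrbKrbKrb → (answer).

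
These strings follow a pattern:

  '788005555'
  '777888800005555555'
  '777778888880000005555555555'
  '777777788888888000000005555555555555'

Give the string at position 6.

777777777778888888888880000000000005555555555555555555

Reading off run lengths: 7 runs 1, 3, 5, 7; 8 runs 2, 4, 6, 8; 0 runs 2, 4, 6, 8; 5 runs 4, 7, 10, 13 — each is linear in n (n = 1, 2, …).
At n = 6 the blocks have lengths 11, 12, 12, 19.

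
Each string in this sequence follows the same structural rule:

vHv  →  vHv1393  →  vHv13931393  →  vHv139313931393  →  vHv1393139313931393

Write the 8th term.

Every step adds 1393 to the end: s(k+1) = s(k)·1393.
From vHv1393139313931393, 3 further steps: vHv1393139313931393 → vHv13931393139313931393 → vHv139313931393139313931393 → (answer).

vHv1393139313931393139313931393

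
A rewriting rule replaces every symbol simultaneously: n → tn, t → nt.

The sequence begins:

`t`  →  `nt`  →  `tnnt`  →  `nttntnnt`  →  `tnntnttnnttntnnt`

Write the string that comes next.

Rewriting the 16 symbols of tnntnttnnttntnnt one by one yields nt tn tn nt tn nt nt tn tn nt nt tn nt tn tn nt; concatenated:

nttntnnttnntnttntnntnttnnttntnnt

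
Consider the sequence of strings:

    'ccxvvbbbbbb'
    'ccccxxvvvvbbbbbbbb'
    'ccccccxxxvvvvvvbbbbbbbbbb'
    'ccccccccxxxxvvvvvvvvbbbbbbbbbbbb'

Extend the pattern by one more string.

Term n consists of 2n-2 c's, followed by n-1 x's, followed by 2n-2 v's, followed by 2n+2 b's, where the shown terms are n = 2, 3, 4, 5.
Setting n = 6 gives 10, 5, 10, 14 characters in each block.

ccccccccccxxxxxvvvvvvvvvvbbbbbbbbbbbbbb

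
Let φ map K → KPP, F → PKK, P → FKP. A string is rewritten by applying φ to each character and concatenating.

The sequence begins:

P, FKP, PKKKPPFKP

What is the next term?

FKPKPPKPPKPPFKPFKPPKKKPPFKP

Apply φ to PKKKPPFKP symbol by symbol: P→FKP, K→KPP, K→KPP, K→KPP, P→FKP, P→FKP, F→PKK, K→KPP, P→FKP; joined: FKP KPP KPP KPP FKP FKP PKK KPP FKP.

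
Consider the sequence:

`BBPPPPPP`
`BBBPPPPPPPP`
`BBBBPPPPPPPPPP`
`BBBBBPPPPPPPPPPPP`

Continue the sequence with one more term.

BBBBBBPPPPPPPPPPPPPP

The n-th term is n-1 B's then 2n P's, where the shown terms are n = 3, 4, 5, 6.
At n = 7 the blocks have lengths 6, 14.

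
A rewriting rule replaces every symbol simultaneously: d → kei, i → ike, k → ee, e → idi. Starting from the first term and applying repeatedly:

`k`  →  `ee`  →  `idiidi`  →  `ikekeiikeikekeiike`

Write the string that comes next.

ikeeeidieeidiikeikeeeidiikeeeidieeidiikeikeeeidi

Applying the rule to each of the 18 symbols of ikekeiikeikekeiike gives the pieces ike ee idi ee idi ike ike ee idi ike ee idi ee idi ike ike ee idi, which concatenate to the answer.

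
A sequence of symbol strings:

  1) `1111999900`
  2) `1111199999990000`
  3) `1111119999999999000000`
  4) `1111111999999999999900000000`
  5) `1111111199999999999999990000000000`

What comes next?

Term n consists of n+2 1's, followed by 3n-2 9's, followed by 2n-2 0's, where the shown terms are n = 2, 3, 4, 5, 6.
Setting n = 7 gives 9, 19, 12 characters in each block.

1111111119999999999999999999000000000000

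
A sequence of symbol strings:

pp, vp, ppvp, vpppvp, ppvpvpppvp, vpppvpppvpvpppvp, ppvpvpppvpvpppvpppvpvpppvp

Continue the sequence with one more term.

vpppvpppvpvpppvpppvpvpppvpvpppvpppvpvpppvp

From term 3 onward, concatenate the second-to-last term with the last: pp·vp = ppvp, vp·ppvp = vpppvp, …
So term 8 is vpppvpppvpvpppvp·ppvpvpppvpvpppvpppvpvpppvp.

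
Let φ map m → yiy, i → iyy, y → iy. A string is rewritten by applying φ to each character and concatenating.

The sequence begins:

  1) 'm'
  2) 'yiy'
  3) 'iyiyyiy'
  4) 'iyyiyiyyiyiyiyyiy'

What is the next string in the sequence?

φ(iyyiyiyyiyiyiyyiy) expands symbol-by-symbol to iyy iy iy iyy iy iyy iy iy iyy iy iyy iy iyy iy iy iyy iy; joining the 17 pieces gives the next term.

iyyiyiyiyyiyiyyiyiyiyyiyiyyiyiyyiyiyiyyiy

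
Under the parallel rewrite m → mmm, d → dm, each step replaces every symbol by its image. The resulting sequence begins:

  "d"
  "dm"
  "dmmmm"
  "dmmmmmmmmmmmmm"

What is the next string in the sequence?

Rewriting the 14 symbols of dmmmmmmmmmmmmm one by one yields dm mmm mmm mmm mmm mmm mmm mmm mmm mmm mmm mmm mmm mmm; concatenated:

dmmmmmmmmmmmmmmmmmmmmmmmmmmmmmmmmmmmmmmmm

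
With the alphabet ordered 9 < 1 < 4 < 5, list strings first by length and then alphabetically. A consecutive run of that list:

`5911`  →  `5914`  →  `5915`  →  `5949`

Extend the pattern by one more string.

The successor of 5949 increments the rightmost position that isn't already 5 and resets every position after it to 9.

5941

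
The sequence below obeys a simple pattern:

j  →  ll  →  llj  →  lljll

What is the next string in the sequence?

This is a Fibonacci-style word recurrence s(k) = s(k−1)·s(k−2): e.g. ll·j = llj.
So term 5 is lljll·llj.

lljllllj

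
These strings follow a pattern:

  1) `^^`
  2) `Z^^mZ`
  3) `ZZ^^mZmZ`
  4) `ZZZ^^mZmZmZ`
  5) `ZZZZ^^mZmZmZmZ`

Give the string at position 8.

s(k+1) = Z·s(k)·mZ, so each term gains Z as a prefix and mZ as a suffix.
From ZZZZ^^mZmZmZmZ, 3 further steps: ZZZZ^^mZmZmZmZ → ZZZZZ^^mZmZmZmZmZ → ZZZZZZ^^mZmZmZmZmZmZ → (answer).

ZZZZZZZ^^mZmZmZmZmZmZmZ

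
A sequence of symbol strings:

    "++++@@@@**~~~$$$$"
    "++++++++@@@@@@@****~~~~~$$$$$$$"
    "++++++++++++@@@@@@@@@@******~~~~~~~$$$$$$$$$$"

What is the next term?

++++++++++++++++@@@@@@@@@@@@@********~~~~~~~~~$$$$$$$$$$$$$

Each string has the form +^{4n} @^{3n+1} *^{2n} ~^{2n+1} $^{3n+1} (n = 1, 2, …).
At n = 4 the blocks have lengths 16, 13, 8, 9, 13.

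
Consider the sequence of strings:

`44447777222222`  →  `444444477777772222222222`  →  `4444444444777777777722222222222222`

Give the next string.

The n-th term is 3n+1 4's then 3n+1 7's then 4n+2 2's (n = 1, 2, …).
At n = 4 the blocks have lengths 13, 13, 18.

44444444444447777777777777222222222222222222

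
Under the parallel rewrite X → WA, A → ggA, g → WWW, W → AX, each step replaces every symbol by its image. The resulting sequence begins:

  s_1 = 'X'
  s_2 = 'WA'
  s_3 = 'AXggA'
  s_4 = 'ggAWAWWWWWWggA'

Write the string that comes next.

WWWWWWggAAXggAAXAXAXAXAXAXWWWWWWggA

Replace each of the 14 characters of ggAWAWWWWWWggA in place — WWW WWW ggA AX ggA AX AX AX AX AX AX WWW WWW ggA — and concatenate.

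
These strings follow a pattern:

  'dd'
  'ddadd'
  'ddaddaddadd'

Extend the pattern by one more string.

ddaddaddaddaddaddaddadd

Every step duplicates the string with 'a' between the halves.
One more doubling of ddaddaddadd gives the answer.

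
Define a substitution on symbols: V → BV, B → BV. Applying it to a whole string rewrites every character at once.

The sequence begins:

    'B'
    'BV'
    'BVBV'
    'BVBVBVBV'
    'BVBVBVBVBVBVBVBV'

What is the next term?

BVBVBVBVBVBVBVBVBVBVBVBVBVBVBVBV

Applying the rule to each of the 16 symbols of BVBVBVBVBVBVBVBV gives the pieces BV BV BV BV BV BV BV BV BV BV BV BV BV BV BV BV, which concatenate to the answer.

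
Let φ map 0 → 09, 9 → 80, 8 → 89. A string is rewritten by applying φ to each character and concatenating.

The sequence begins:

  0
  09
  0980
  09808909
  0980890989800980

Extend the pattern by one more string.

Rewriting the 16 symbols of 0980890989800980 one by one yields 09 80 89 09 89 80 09 80 89 80 89 09 09 80 89 09; concatenated:

09808909898009808980890909808909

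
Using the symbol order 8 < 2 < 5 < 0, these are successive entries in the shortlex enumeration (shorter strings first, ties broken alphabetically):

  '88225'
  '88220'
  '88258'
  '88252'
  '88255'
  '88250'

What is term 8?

88202

Stepping forward 2 times from 88250: 88250 → 88208, then the target.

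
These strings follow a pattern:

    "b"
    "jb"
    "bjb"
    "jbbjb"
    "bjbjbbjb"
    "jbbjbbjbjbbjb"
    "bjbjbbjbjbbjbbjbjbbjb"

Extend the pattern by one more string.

jbbjbbjbjbbjbbjbjbbjbjbbjbbjbjbbjb

From term 3 onward, concatenate the second-to-last term with the last: b·jb = bjb, jb·bjb = jbbjb, …
The next term joins jbbjbbjbjbbjb and bjbjbbjbjbbjbbjbjbbjb.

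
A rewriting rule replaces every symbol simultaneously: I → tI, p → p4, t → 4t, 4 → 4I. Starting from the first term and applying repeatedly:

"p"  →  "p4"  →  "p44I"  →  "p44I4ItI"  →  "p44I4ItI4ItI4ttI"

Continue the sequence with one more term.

φ(p44I4ItI4ItI4ttI) expands symbol-by-symbol to p4 4I 4I tI 4I tI 4t tI 4I tI 4t tI 4I 4t 4t tI; joining the 16 pieces gives the next term.

p44I4ItI4ItI4ttI4ItI4ttI4I4t4ttI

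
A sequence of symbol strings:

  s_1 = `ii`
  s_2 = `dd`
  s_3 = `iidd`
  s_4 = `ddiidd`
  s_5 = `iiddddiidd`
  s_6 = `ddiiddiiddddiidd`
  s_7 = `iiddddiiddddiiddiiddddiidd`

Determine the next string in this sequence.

From term 3 onward, concatenate the second-to-last term with the last: ii·dd = iidd, dd·iidd = ddiidd, …
Continuing: ddiiddiiddddiidd · iiddddiiddddiiddiiddddiidd gives term 8.

ddiiddiiddddiiddiiddddiiddddiiddiiddddiidd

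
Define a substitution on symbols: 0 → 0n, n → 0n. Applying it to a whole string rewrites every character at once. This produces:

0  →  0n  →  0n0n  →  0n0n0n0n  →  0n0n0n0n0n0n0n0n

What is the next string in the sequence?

Rewriting the 16 symbols of 0n0n0n0n0n0n0n0n one by one yields 0n 0n 0n 0n 0n 0n 0n 0n 0n 0n 0n 0n 0n 0n 0n 0n; concatenated:

0n0n0n0n0n0n0n0n0n0n0n0n0n0n0n0n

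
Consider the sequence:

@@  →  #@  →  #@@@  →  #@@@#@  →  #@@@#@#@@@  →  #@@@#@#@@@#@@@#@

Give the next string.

This is a Fibonacci-style word recurrence s(k) = s(k−1)·s(k−2): e.g. #@·@@ = #@@@.
The next term joins #@@@#@#@@@#@@@#@ and #@@@#@#@@@.

#@@@#@#@@@#@@@#@#@@@#@#@@@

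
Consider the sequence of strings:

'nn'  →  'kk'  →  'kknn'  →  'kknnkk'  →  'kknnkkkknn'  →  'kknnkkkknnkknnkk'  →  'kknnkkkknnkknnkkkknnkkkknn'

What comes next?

kknnkkkknnkknnkkkknnkkkknnkknnkkkknnkknnkk

This is a Fibonacci-style word recurrence s(k) = s(k−1)·s(k−2): e.g. kk·nn = kknn.
Continuing: kknnkkkknnkknnkkkknnkkkknn · kknnkkkknnkknnkk gives term 8.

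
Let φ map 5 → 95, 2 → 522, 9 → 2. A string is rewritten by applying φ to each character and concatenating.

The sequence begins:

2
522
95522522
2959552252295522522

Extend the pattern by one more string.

Replace each of the 19 characters of 2959552252295522522 in place — 522 2 95 2 95 95 522 522 95 522 522 2 95 95 522 522 95 522 522 — and concatenate.

52229529595522522955225222959552252295522522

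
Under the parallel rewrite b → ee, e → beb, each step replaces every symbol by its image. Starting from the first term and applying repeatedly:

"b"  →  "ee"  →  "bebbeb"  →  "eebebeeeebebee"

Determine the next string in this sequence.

φ(eebebeeeebebee) expands symbol-by-symbol to beb beb ee beb ee beb beb beb beb ee beb ee beb beb; joining the 14 pieces gives the next term.

bebbebeebebeebebbebbebbebeebebeebebbeb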